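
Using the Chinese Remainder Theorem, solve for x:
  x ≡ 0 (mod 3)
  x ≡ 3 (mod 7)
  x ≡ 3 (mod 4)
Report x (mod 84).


Moduli 3, 7, 4 are pairwise coprime; by CRT there is a unique solution modulo M = 3 · 7 · 4 = 84.
Solve pairwise, accumulating the modulus:
  Start with x ≡ 0 (mod 3).
  Combine with x ≡ 3 (mod 7): since gcd(3, 7) = 1, we get a unique residue mod 21.
    Write x = 0 + 3·t and substitute into x ≡ 3 (mod 7): 3·t ≡ 3 − 0 = 3 (mod 7).
    The inverse of 3 mod 7 is 5 (since 3·5 = 15 = 2·7 + 1), so t ≡ 5·3 = 15 ≡ 1 (mod 7).
    Then x = 0 + 3·1 = 3, valid modulo lcm(3, 7) = 21: x ≡ 3 (mod 21).
  Combine with x ≡ 3 (mod 4): since gcd(21, 4) = 1, we get a unique residue mod 84.
    Write x = 3 + 21·t and substitute into x ≡ 3 (mod 4): 21·t ≡ 3 − 3 = 0 (mod 4).
    Reduce coefficients mod 4: 1·t ≡ 0 (mod 4).
    So t ≡ 0 (mod 4).
    Then x = 3 + 21·0 = 3, valid modulo lcm(21, 4) = 84: x ≡ 3 (mod 84).
Verify: 3 mod 3 = 0 ✓, 3 mod 7 = 3 ✓, 3 mod 4 = 3 ✓.

x ≡ 3 (mod 84).


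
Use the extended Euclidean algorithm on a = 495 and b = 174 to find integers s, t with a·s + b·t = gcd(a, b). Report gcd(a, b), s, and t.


Euclidean algorithm on (495, 174) — divide until remainder is 0:
  495 = 2 · 174 + 147
  174 = 1 · 147 + 27
  147 = 5 · 27 + 12
  27 = 2 · 12 + 3
  12 = 4 · 3 + 0
gcd(495, 174) = 3.
Track Bezout coefficients alongside the remainders: start with r₀ = 495 = a·1 + b·0 (s = 1, t = 0) and r₁ = 174 = a·0 + b·1 (s = 0, t = 1); each new remainder r_{k+1} = r_{k-1} − q_k·r_k inherits s_{k+1} = s_{k-1} − q_k·s_k, t_{k+1} = t_{k-1} − q_k·t_k, so r_k = a·s_k + b·t_k at every step:
  q = 2: r = 147, s = 1 − 2·0 = 1, t = 0 − 2·1 = -2  (check: 495·1 + 174·(-2) = 147)
  q = 1: r = 27, s = 0 − 1·1 = -1, t = 1 − 1·(-2) = 3  (check: 495·(-1) + 174·3 = 27)
  q = 5: r = 12, s = 1 − 5·(-1) = 6, t = -2 − 5·3 = -17  (check: 495·6 + 174·(-17) = 12)
  q = 2: r = 3, s = -1 − 2·6 = -13, t = 3 − 2·(-17) = 37  (check: 495·(-13) + 174·37 = 3)
The row with r = 3 (the gcd) gives the Bezout coefficients s = -13, t = 37.
Result: 495 · (-13) + 174 · (37) = 3.

gcd(495, 174) = 3; s = -13, t = 37 (check: 495·(-13) + 174·37 = 3).


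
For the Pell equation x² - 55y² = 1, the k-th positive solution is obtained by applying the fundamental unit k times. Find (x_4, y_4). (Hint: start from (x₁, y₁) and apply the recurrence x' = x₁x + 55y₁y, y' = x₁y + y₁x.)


Step 1: Find the fundamental solution (x₁, y₁) of x² - 55y² = 1.
  Expand √55 as a continued fraction. a₀ = ⌊√55⌋ = 7; iterate m_{k+1} = d_k·a_k − m_k, d_{k+1} = (55 − m_{k+1}²)/d_k, a_{k+1} = ⌊(a₀ + m_{k+1})/d_{k+1}⌋ (starting m₀ = 0, d₀ = 1), with convergents p_k = a_k·p_{k-1} + p_{k-2}, q_k = a_k·q_{k-1} + q_{k-2} (p₋₁ = 1, q₋₁ = 0):
  k = 0: a₀ = 7; p₀/q₀ = 7/1; p₀² − 55·q₀² = 49 − 55 = -6.
  k = 1: m = 7, d = 6, a = ⌊(7 + 7)/6⌋ = 2; p/q = (2·7 + 1)/(2·1 + 0) = 15/2; p² − 55·q² = 225 − 220 = 5.
  k = 2: m = 5, d = 5, a = ⌊(7 + 5)/5⌋ = 2; p/q = (2·15 + 7)/(2·2 + 1) = 37/5; p² − 55·q² = 1369 − 1375 = -6.
  k = 3: m = 5, d = 6, a = ⌊(7 + 5)/6⌋ = 2; p/q = (2·37 + 15)/(2·5 + 2) = 89/12; p² − 55·q² = 7921 − 7920 = 1.
  The first convergent with p² − 55·q² = 1 gives the fundamental solution (x₁, y₁) = (89, 12).
Step 2: Apply the recurrence (x_{n+1}, y_{n+1}) = (x₁x_n + 55y₁y_n, x₁y_n + y₁x_n) repeatedly.
  From (x_1, y_1) = (89, 12): x_2 = 89·89 + 55·12·12 = 15841; y_2 = 89·12 + 12·89 = 2136.
  From (x_2, y_2) = (15841, 2136): x_3 = 89·15841 + 55·12·2136 = 2819609; y_3 = 89·2136 + 12·15841 = 380196.
  From (x_3, y_3) = (2819609, 380196): x_4 = 89·2819609 + 55·12·380196 = 501874561; y_4 = 89·380196 + 12·2819609 = 67672752.
Step 3: Verify x_4² - 55·y_4² = 251878074978942721 - 251878074978942720 = 1 (should be 1). ✓

(x_1, y_1) = (89, 12); (x_4, y_4) = (501874561, 67672752).


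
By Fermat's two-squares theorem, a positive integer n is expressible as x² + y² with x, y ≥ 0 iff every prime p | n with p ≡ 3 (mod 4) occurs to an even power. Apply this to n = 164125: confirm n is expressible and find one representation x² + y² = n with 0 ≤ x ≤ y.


Step 1: Factor n = 164125 = 5^3 · 13 · 101.
Step 2: Check the mod-4 condition on each prime factor: 5 ≡ 1 (mod 4), exponent 3; 13 ≡ 1 (mod 4), exponent 1; 101 ≡ 1 (mod 4), exponent 1.
All primes ≡ 3 (mod 4) appear to even exponent (or don't appear), so by the two-squares theorem n IS expressible as a sum of two squares.
Step 3: Build a representation. Group n = k² · m with k = 5 and m = 5 · 13 · 101 = 6565 (a product of primes ≡ 1 (mod 4)); a representation of m scales to one of n via (k·x)² + (k·y)² = k²(x² + y²). Each prime p ≡ 1 (mod 4) is itself a sum of two squares; find a² by testing p − a² for a perfect square:
  5: 5 − 1² = 4 = 2² ⇒ 5 = 1² + 2².
  13: 13 − 1² = 12, 13 − 2² = 9 = 3² ⇒ 13 = 2² + 3².
  101: 101 − 1² = 100 = 10² ⇒ 101 = 1² + 10².
  Combine using the Brahmagupta–Fibonacci identity (a² + b²)(c² + d²) = (ac − bd)² + (ad + bc)² = (ac + bd)² + (ad − bc)²:
  5 · 13 = 65: from (1² + 2²)(2² + 3²), take (1·2 − 2·3, 1·3 + 2·2) = (2 − 6, 3 + 4) = (-4, 7); dropping signs (only squares matter) gives (4, 7); check 4² + 7² = 16 + 49 = 65 ✓.
  65 · 101 = 6565: from (4² + 7²)(1² + 10²), take (4·1 − 7·10, 4·10 + 7·1) = (4 − 70, 40 + 7) = (-66, 47); dropping signs (only squares matter) gives (66, 47); check 66² + 47² = 4356 + 2209 = 6565 ✓.
  Scale by k = 5: (5·66, 5·47) = (330, 235).
Step 4: Order so x ≤ y and verify: 235² + 330² = 55225 + 108900 = 164125 = n. ✓

n = 164125 = 235² + 330² (one valid representation with x ≤ y).


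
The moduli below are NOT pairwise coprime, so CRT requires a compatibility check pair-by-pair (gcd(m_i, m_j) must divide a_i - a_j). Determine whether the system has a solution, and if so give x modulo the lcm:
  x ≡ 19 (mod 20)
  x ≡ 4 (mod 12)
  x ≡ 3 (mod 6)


Moduli 20, 12, 6 are not pairwise coprime, so CRT works modulo lcm(m_i) when all pairwise compatibility conditions hold.
Pairwise compatibility: gcd(m_i, m_j) must divide a_i - a_j for every pair.
Merge one congruence at a time:
  Start: x ≡ 19 (mod 20).
  Combine with x ≡ 4 (mod 12): gcd(20, 12) = 4, and 4 - 19 = -15 is NOT divisible by 4.
    ⇒ system is inconsistent (no integer solution).

No solution (the system is inconsistent).


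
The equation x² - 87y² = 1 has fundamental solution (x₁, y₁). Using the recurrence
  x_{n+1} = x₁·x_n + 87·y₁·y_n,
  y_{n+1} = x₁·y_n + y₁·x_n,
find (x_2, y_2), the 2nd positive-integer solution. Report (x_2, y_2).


Step 1: Find the fundamental solution (x₁, y₁) of x² - 87y² = 1.
  Expand √87 as a continued fraction. a₀ = ⌊√87⌋ = 9; iterate m_{k+1} = d_k·a_k − m_k, d_{k+1} = (87 − m_{k+1}²)/d_k, a_{k+1} = ⌊(a₀ + m_{k+1})/d_{k+1}⌋ (starting m₀ = 0, d₀ = 1), with convergents p_k = a_k·p_{k-1} + p_{k-2}, q_k = a_k·q_{k-1} + q_{k-2} (p₋₁ = 1, q₋₁ = 0):
  k = 0: a₀ = 9; p₀/q₀ = 9/1; p₀² − 87·q₀² = 81 − 87 = -6.
  k = 1: m = 9, d = 6, a = ⌊(9 + 9)/6⌋ = 3; p/q = (3·9 + 1)/(3·1 + 0) = 28/3; p² − 87·q² = 784 − 783 = 1.
  The first convergent with p² − 87·q² = 1 gives the fundamental solution (x₁, y₁) = (28, 3).
Step 2: Apply the recurrence (x_{n+1}, y_{n+1}) = (x₁x_n + 87y₁y_n, x₁y_n + y₁x_n) repeatedly.
  From (x_1, y_1) = (28, 3): x_2 = 28·28 + 87·3·3 = 1567; y_2 = 28·3 + 3·28 = 168.
Step 3: Verify x_2² - 87·y_2² = 2455489 - 2455488 = 1 (should be 1). ✓

(x_1, y_1) = (28, 3); (x_2, y_2) = (1567, 168).


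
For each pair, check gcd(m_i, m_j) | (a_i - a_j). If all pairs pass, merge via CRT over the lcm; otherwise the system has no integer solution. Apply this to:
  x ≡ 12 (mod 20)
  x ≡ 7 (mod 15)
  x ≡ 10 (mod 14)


Moduli 20, 15, 14 are not pairwise coprime, so CRT works modulo lcm(m_i) when all pairwise compatibility conditions hold.
Pairwise compatibility: gcd(m_i, m_j) must divide a_i - a_j for every pair.
Merge one congruence at a time:
  Start: x ≡ 12 (mod 20).
  Combine with x ≡ 7 (mod 15): gcd(20, 15) = 5; 7 - 12 = -5, which IS divisible by 5, so compatible.
    Write x = 12 + 20·t and substitute into x ≡ 7 (mod 15): 20·t ≡ 7 − 12 = -5 (mod 15).
    Divide the congruence (and modulus) by g = 5: 4·t ≡ -1 (mod 3).
    Reduce coefficients mod 3: 1·t ≡ 2 (mod 3).
    So t ≡ 2 (mod 3).
    Then x = 12 + 20·2 = 52, valid modulo lcm(20, 15) = 60: x ≡ 52 (mod 60).
  Combine with x ≡ 10 (mod 14): gcd(60, 14) = 2; 10 - 52 = -42, which IS divisible by 2, so compatible.
    Write x = 52 + 60·t and substitute into x ≡ 10 (mod 14): 60·t ≡ 10 − 52 = -42 (mod 14).
    Divide the congruence (and modulus) by g = 2: 30·t ≡ -21 (mod 7).
    Reduce coefficients mod 7: 2·t ≡ 0 (mod 7).
    The inverse of 2 mod 7 is 4 (since 2·4 = 8 = 1·7 + 1), so t ≡ 4·0 = 0 ≡ 0 (mod 7).
    Then x = 52 + 60·0 = 52, valid modulo lcm(60, 14) = 420: x ≡ 52 (mod 420).
Verify: 52 mod 20 = 12, 52 mod 15 = 7, 52 mod 14 = 10.

x ≡ 52 (mod 420).


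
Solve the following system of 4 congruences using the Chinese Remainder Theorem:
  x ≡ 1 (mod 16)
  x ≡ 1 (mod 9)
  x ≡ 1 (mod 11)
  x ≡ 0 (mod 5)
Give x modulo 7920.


Product of moduli M = 16 · 9 · 11 · 5 = 7920.
Merge one congruence at a time:
  Start: x ≡ 1 (mod 16).
  Combine with x ≡ 1 (mod 9); new modulus lcm = 144.
    Write x = 1 + 16·t and substitute into x ≡ 1 (mod 9): 16·t ≡ 1 − 1 = 0 (mod 9).
    Reduce coefficients mod 9: 7·t ≡ 0 (mod 9).
    The inverse of 7 mod 9 is 4 (since 7·4 = 28 = 3·9 + 1), so t ≡ 4·0 = 0 ≡ 0 (mod 9).
    Then x = 1 + 16·0 = 1, valid modulo lcm(16, 9) = 144: x ≡ 1 (mod 144).
  Combine with x ≡ 1 (mod 11); new modulus lcm = 1584.
    Write x = 1 + 144·t and substitute into x ≡ 1 (mod 11): 144·t ≡ 1 − 1 = 0 (mod 11).
    Reduce coefficients mod 11: 1·t ≡ 0 (mod 11).
    So t ≡ 0 (mod 11).
    Then x = 1 + 144·0 = 1, valid modulo lcm(144, 11) = 1584: x ≡ 1 (mod 1584).
  Combine with x ≡ 0 (mod 5); new modulus lcm = 7920.
    Write x = 1 + 1584·t and substitute into x ≡ 0 (mod 5): 1584·t ≡ 0 − 1 = -1 (mod 5).
    Reduce coefficients mod 5: 4·t ≡ 4 (mod 5).
    The inverse of 4 mod 5 is 4 (since 4·4 = 16 = 3·5 + 1), so t ≡ 4·4 = 16 ≡ 1 (mod 5).
    Then x = 1 + 1584·1 = 1585, valid modulo lcm(1584, 5) = 7920: x ≡ 1585 (mod 7920).
Verify against each original: 1585 mod 16 = 1, 1585 mod 9 = 1, 1585 mod 11 = 1, 1585 mod 5 = 0.

x ≡ 1585 (mod 7920).


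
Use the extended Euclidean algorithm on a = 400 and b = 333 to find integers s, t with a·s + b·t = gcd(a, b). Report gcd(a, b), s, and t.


Euclidean algorithm on (400, 333) — divide until remainder is 0:
  400 = 1 · 333 + 67
  333 = 4 · 67 + 65
  67 = 1 · 65 + 2
  65 = 32 · 2 + 1
  2 = 2 · 1 + 0
gcd(400, 333) = 1.
Track Bezout coefficients alongside the remainders: start with r₀ = 400 = a·1 + b·0 (s = 1, t = 0) and r₁ = 333 = a·0 + b·1 (s = 0, t = 1); each new remainder r_{k+1} = r_{k-1} − q_k·r_k inherits s_{k+1} = s_{k-1} − q_k·s_k, t_{k+1} = t_{k-1} − q_k·t_k, so r_k = a·s_k + b·t_k at every step:
  q = 1: r = 67, s = 1 − 1·0 = 1, t = 0 − 1·1 = -1  (check: 400·1 + 333·(-1) = 67)
  q = 4: r = 65, s = 0 − 4·1 = -4, t = 1 − 4·(-1) = 5  (check: 400·(-4) + 333·5 = 65)
  q = 1: r = 2, s = 1 − 1·(-4) = 5, t = -1 − 1·5 = -6  (check: 400·5 + 333·(-6) = 2)
  q = 32: r = 1, s = -4 − 32·5 = -164, t = 5 − 32·(-6) = 197  (check: 400·(-164) + 333·197 = 1)
The row with r = 1 (the gcd) gives the Bezout coefficients s = -164, t = 197.
Result: 400 · (-164) + 333 · (197) = 1.

gcd(400, 333) = 1; s = -164, t = 197 (check: 400·(-164) + 333·197 = 1).


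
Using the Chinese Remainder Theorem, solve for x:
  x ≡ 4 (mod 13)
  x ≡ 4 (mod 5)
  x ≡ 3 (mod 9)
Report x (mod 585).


Moduli 13, 5, 9 are pairwise coprime; by CRT there is a unique solution modulo M = 13 · 5 · 9 = 585.
Solve pairwise, accumulating the modulus:
  Start with x ≡ 4 (mod 13).
  Combine with x ≡ 4 (mod 5): since gcd(13, 5) = 1, we get a unique residue mod 65.
    Write x = 4 + 13·t and substitute into x ≡ 4 (mod 5): 13·t ≡ 4 − 4 = 0 (mod 5).
    Reduce coefficients mod 5: 3·t ≡ 0 (mod 5).
    The inverse of 3 mod 5 is 2 (since 3·2 = 6 = 1·5 + 1), so t ≡ 2·0 = 0 ≡ 0 (mod 5).
    Then x = 4 + 13·0 = 4, valid modulo lcm(13, 5) = 65: x ≡ 4 (mod 65).
  Combine with x ≡ 3 (mod 9): since gcd(65, 9) = 1, we get a unique residue mod 585.
    Write x = 4 + 65·t and substitute into x ≡ 3 (mod 9): 65·t ≡ 3 − 4 = -1 (mod 9).
    Reduce coefficients mod 9: 2·t ≡ 8 (mod 9).
    The inverse of 2 mod 9 is 5 (since 2·5 = 10 = 1·9 + 1), so t ≡ 5·8 = 40 ≡ 4 (mod 9).
    Then x = 4 + 65·4 = 264, valid modulo lcm(65, 9) = 585: x ≡ 264 (mod 585).
Verify: 264 mod 13 = 4 ✓, 264 mod 5 = 4 ✓, 264 mod 9 = 3 ✓.

x ≡ 264 (mod 585).


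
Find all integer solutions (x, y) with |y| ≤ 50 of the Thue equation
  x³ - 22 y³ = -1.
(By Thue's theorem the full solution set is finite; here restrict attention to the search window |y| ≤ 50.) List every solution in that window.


The equation is x³ - 22y³ = -1. For fixed y, x³ = 22·y³ − 1, so a solution requires the RHS to be a perfect cube.
Strategy: iterate y from -50 to 50, compute RHS = 22·y³ − 1, and check whether it is a (positive or negative) perfect cube.
Check small values of y:
  y = 0: RHS = -1 = (-1)³ ⇒ x = -1 works.
  y = 1: RHS = 21 is not a perfect cube.
  y = -1: RHS = -23 is not a perfect cube.
  y = 2: RHS = 175 is not a perfect cube.
  y = -2: RHS = -177 is not a perfect cube.
  y = 3: RHS = 593 is not a perfect cube.
  y = -3: RHS = -595 is not a perfect cube.
Continuing the search up to |y| = 50 finds no further solutions beyond those listed.
Collected solutions: (-1, 0).

Solutions (with |y| ≤ 50): (-1, 0).


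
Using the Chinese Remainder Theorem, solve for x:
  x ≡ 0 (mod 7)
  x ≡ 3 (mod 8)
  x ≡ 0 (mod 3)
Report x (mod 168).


Moduli 7, 8, 3 are pairwise coprime; by CRT there is a unique solution modulo M = 7 · 8 · 3 = 168.
Solve pairwise, accumulating the modulus:
  Start with x ≡ 0 (mod 7).
  Combine with x ≡ 3 (mod 8): since gcd(7, 8) = 1, we get a unique residue mod 56.
    Write x = 0 + 7·t and substitute into x ≡ 3 (mod 8): 7·t ≡ 3 − 0 = 3 (mod 8).
    The inverse of 7 mod 8 is 7 (since 7·7 = 49 = 6·8 + 1), so t ≡ 7·3 = 21 ≡ 5 (mod 8).
    Then x = 0 + 7·5 = 35, valid modulo lcm(7, 8) = 56: x ≡ 35 (mod 56).
  Combine with x ≡ 0 (mod 3): since gcd(56, 3) = 1, we get a unique residue mod 168.
    Write x = 35 + 56·t and substitute into x ≡ 0 (mod 3): 56·t ≡ 0 − 35 = -35 (mod 3).
    Reduce coefficients mod 3: 2·t ≡ 1 (mod 3).
    The inverse of 2 mod 3 is 2 (since 2·2 = 4 = 1·3 + 1), so t ≡ 2·1 = 2 ≡ 2 (mod 3).
    Then x = 35 + 56·2 = 147, valid modulo lcm(56, 3) = 168: x ≡ 147 (mod 168).
Verify: 147 mod 7 = 0 ✓, 147 mod 8 = 3 ✓, 147 mod 3 = 0 ✓.

x ≡ 147 (mod 168).


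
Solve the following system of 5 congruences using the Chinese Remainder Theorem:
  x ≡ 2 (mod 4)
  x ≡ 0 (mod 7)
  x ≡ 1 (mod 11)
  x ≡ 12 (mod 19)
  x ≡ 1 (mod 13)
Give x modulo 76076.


Product of moduli M = 4 · 7 · 11 · 19 · 13 = 76076.
Merge one congruence at a time:
  Start: x ≡ 2 (mod 4).
  Combine with x ≡ 0 (mod 7); new modulus lcm = 28.
    Write x = 2 + 4·t and substitute into x ≡ 0 (mod 7): 4·t ≡ 0 − 2 = -2 (mod 7).
    Reduce coefficients mod 7: 4·t ≡ 5 (mod 7).
    The inverse of 4 mod 7 is 2 (since 4·2 = 8 = 1·7 + 1), so t ≡ 2·5 = 10 ≡ 3 (mod 7).
    Then x = 2 + 4·3 = 14, valid modulo lcm(4, 7) = 28: x ≡ 14 (mod 28).
  Combine with x ≡ 1 (mod 11); new modulus lcm = 308.
    Write x = 14 + 28·t and substitute into x ≡ 1 (mod 11): 28·t ≡ 1 − 14 = -13 (mod 11).
    Reduce coefficients mod 11: 6·t ≡ 9 (mod 11).
    The inverse of 6 mod 11 is 2 (since 6·2 = 12 = 1·11 + 1), so t ≡ 2·9 = 18 ≡ 7 (mod 11).
    Then x = 14 + 28·7 = 210, valid modulo lcm(28, 11) = 308: x ≡ 210 (mod 308).
  Combine with x ≡ 12 (mod 19); new modulus lcm = 5852.
    Write x = 210 + 308·t and substitute into x ≡ 12 (mod 19): 308·t ≡ 12 − 210 = -198 (mod 19).
    Reduce coefficients mod 19: 4·t ≡ 11 (mod 19).
    The inverse of 4 mod 19 is 5 (since 4·5 = 20 = 1·19 + 1), so t ≡ 5·11 = 55 ≡ 17 (mod 19).
    Then x = 210 + 308·17 = 5446, valid modulo lcm(308, 19) = 5852: x ≡ 5446 (mod 5852).
  Combine with x ≡ 1 (mod 13); new modulus lcm = 76076.
    Write x = 5446 + 5852·t and substitute into x ≡ 1 (mod 13): 5852·t ≡ 1 − 5446 = -5445 (mod 13).
    Reduce coefficients mod 13: 2·t ≡ 2 (mod 13).
    The inverse of 2 mod 13 is 7 (since 2·7 = 14 = 1·13 + 1), so t ≡ 7·2 = 14 ≡ 1 (mod 13).
    Then x = 5446 + 5852·1 = 11298, valid modulo lcm(5852, 13) = 76076: x ≡ 11298 (mod 76076).
Verify against each original: 11298 mod 4 = 2, 11298 mod 7 = 0, 11298 mod 11 = 1, 11298 mod 19 = 12, 11298 mod 13 = 1.

x ≡ 11298 (mod 76076).


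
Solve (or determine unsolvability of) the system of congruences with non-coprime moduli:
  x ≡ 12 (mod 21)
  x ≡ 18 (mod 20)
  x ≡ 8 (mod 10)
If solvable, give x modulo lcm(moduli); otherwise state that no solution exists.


Moduli 21, 20, 10 are not pairwise coprime, so CRT works modulo lcm(m_i) when all pairwise compatibility conditions hold.
Pairwise compatibility: gcd(m_i, m_j) must divide a_i - a_j for every pair.
Merge one congruence at a time:
  Start: x ≡ 12 (mod 21).
  Combine with x ≡ 18 (mod 20): gcd(21, 20) = 1; 18 - 12 = 6, which IS divisible by 1, so compatible.
    Write x = 12 + 21·t and substitute into x ≡ 18 (mod 20): 21·t ≡ 18 − 12 = 6 (mod 20).
    Reduce coefficients mod 20: 1·t ≡ 6 (mod 20).
    So t ≡ 6 (mod 20).
    Then x = 12 + 21·6 = 138, valid modulo lcm(21, 20) = 420: x ≡ 138 (mod 420).
  Combine with x ≡ 8 (mod 10): gcd(420, 10) = 10; 8 - 138 = -130, which IS divisible by 10, so compatible.
    Write x = 138 + 420·t and substitute into x ≡ 8 (mod 10): 420·t ≡ 8 − 138 = -130 (mod 10).
    Divide the congruence (and modulus) by g = 10: 42·t ≡ -13 (mod 1).
    Modulo 1 every t works; take t = 0.
    Then x = 138 + 420·0 = 138, valid modulo lcm(420, 10) = 420: x ≡ 138 (mod 420).
Verify: 138 mod 21 = 12, 138 mod 20 = 18, 138 mod 10 = 8.

x ≡ 138 (mod 420).


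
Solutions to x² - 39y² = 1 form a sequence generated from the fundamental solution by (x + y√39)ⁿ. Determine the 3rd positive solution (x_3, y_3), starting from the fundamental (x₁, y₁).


Step 1: Find the fundamental solution (x₁, y₁) of x² - 39y² = 1.
  Expand √39 as a continued fraction. a₀ = ⌊√39⌋ = 6; iterate m_{k+1} = d_k·a_k − m_k, d_{k+1} = (39 − m_{k+1}²)/d_k, a_{k+1} = ⌊(a₀ + m_{k+1})/d_{k+1}⌋ (starting m₀ = 0, d₀ = 1), with convergents p_k = a_k·p_{k-1} + p_{k-2}, q_k = a_k·q_{k-1} + q_{k-2} (p₋₁ = 1, q₋₁ = 0):
  k = 0: a₀ = 6; p₀/q₀ = 6/1; p₀² − 39·q₀² = 36 − 39 = -3.
  k = 1: m = 6, d = 3, a = ⌊(6 + 6)/3⌋ = 4; p/q = (4·6 + 1)/(4·1 + 0) = 25/4; p² − 39·q² = 625 − 624 = 1.
  The first convergent with p² − 39·q² = 1 gives the fundamental solution (x₁, y₁) = (25, 4).
Step 2: Apply the recurrence (x_{n+1}, y_{n+1}) = (x₁x_n + 39y₁y_n, x₁y_n + y₁x_n) repeatedly.
  From (x_1, y_1) = (25, 4): x_2 = 25·25 + 39·4·4 = 1249; y_2 = 25·4 + 4·25 = 200.
  From (x_2, y_2) = (1249, 200): x_3 = 25·1249 + 39·4·200 = 62425; y_3 = 25·200 + 4·1249 = 9996.
Step 3: Verify x_3² - 39·y_3² = 3896880625 - 3896880624 = 1 (should be 1). ✓

(x_1, y_1) = (25, 4); (x_3, y_3) = (62425, 9996).


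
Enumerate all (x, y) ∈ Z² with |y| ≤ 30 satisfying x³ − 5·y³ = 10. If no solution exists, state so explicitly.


The equation is x³ - 5y³ = 10. For fixed y, x³ = 5·y³ + 10, so a solution requires the RHS to be a perfect cube.
Strategy: iterate y from -30 to 30, compute RHS = 5·y³ + 10, and check whether it is a (positive or negative) perfect cube.
Check small values of y:
  y = 0: RHS = 10 is not a perfect cube.
  y = 1: RHS = 15 is not a perfect cube.
  y = -1: RHS = 5 is not a perfect cube.
  y = 2: RHS = 50 is not a perfect cube.
  y = -2: RHS = -30 is not a perfect cube.
  y = 3: RHS = 145 is not a perfect cube.
  y = -3: RHS = -125 = (-5)³ ⇒ x = -5 works.
Continuing the search up to |y| = 30 finds no further solutions beyond those listed.
Collected solutions: (-5, -3).

Solutions (with |y| ≤ 30): (-5, -3).


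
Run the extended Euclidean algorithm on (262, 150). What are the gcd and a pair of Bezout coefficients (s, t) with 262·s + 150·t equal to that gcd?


Euclidean algorithm on (262, 150) — divide until remainder is 0:
  262 = 1 · 150 + 112
  150 = 1 · 112 + 38
  112 = 2 · 38 + 36
  38 = 1 · 36 + 2
  36 = 18 · 2 + 0
gcd(262, 150) = 2.
Track Bezout coefficients alongside the remainders: start with r₀ = 262 = a·1 + b·0 (s = 1, t = 0) and r₁ = 150 = a·0 + b·1 (s = 0, t = 1); each new remainder r_{k+1} = r_{k-1} − q_k·r_k inherits s_{k+1} = s_{k-1} − q_k·s_k, t_{k+1} = t_{k-1} − q_k·t_k, so r_k = a·s_k + b·t_k at every step:
  q = 1: r = 112, s = 1 − 1·0 = 1, t = 0 − 1·1 = -1  (check: 262·1 + 150·(-1) = 112)
  q = 1: r = 38, s = 0 − 1·1 = -1, t = 1 − 1·(-1) = 2  (check: 262·(-1) + 150·2 = 38)
  q = 2: r = 36, s = 1 − 2·(-1) = 3, t = -1 − 2·2 = -5  (check: 262·3 + 150·(-5) = 36)
  q = 1: r = 2, s = -1 − 1·3 = -4, t = 2 − 1·(-5) = 7  (check: 262·(-4) + 150·7 = 2)
The row with r = 2 (the gcd) gives the Bezout coefficients s = -4, t = 7.
Result: 262 · (-4) + 150 · (7) = 2.

gcd(262, 150) = 2; s = -4, t = 7 (check: 262·(-4) + 150·7 = 2).


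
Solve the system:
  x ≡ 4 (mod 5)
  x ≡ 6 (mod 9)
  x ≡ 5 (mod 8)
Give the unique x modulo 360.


Moduli 5, 9, 8 are pairwise coprime; by CRT there is a unique solution modulo M = 5 · 9 · 8 = 360.
Solve pairwise, accumulating the modulus:
  Start with x ≡ 4 (mod 5).
  Combine with x ≡ 6 (mod 9): since gcd(5, 9) = 1, we get a unique residue mod 45.
    Write x = 4 + 5·t and substitute into x ≡ 6 (mod 9): 5·t ≡ 6 − 4 = 2 (mod 9).
    The inverse of 5 mod 9 is 2 (since 5·2 = 10 = 1·9 + 1), so t ≡ 2·2 = 4 ≡ 4 (mod 9).
    Then x = 4 + 5·4 = 24, valid modulo lcm(5, 9) = 45: x ≡ 24 (mod 45).
  Combine with x ≡ 5 (mod 8): since gcd(45, 8) = 1, we get a unique residue mod 360.
    Write x = 24 + 45·t and substitute into x ≡ 5 (mod 8): 45·t ≡ 5 − 24 = -19 (mod 8).
    Reduce coefficients mod 8: 5·t ≡ 5 (mod 8).
    The inverse of 5 mod 8 is 5 (since 5·5 = 25 = 3·8 + 1), so t ≡ 5·5 = 25 ≡ 1 (mod 8).
    Then x = 24 + 45·1 = 69, valid modulo lcm(45, 8) = 360: x ≡ 69 (mod 360).
Verify: 69 mod 5 = 4 ✓, 69 mod 9 = 6 ✓, 69 mod 8 = 5 ✓.

x ≡ 69 (mod 360).


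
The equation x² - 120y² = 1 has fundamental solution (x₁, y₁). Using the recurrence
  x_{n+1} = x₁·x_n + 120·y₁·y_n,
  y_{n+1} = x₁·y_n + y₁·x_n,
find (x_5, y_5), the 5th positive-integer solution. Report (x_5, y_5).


Step 1: Find the fundamental solution (x₁, y₁) of x² - 120y² = 1.
  Expand √120 as a continued fraction. a₀ = ⌊√120⌋ = 10; iterate m_{k+1} = d_k·a_k − m_k, d_{k+1} = (120 − m_{k+1}²)/d_k, a_{k+1} = ⌊(a₀ + m_{k+1})/d_{k+1}⌋ (starting m₀ = 0, d₀ = 1), with convergents p_k = a_k·p_{k-1} + p_{k-2}, q_k = a_k·q_{k-1} + q_{k-2} (p₋₁ = 1, q₋₁ = 0):
  k = 0: a₀ = 10; p₀/q₀ = 10/1; p₀² − 120·q₀² = 100 − 120 = -20.
  k = 1: m = 10, d = 20, a = ⌊(10 + 10)/20⌋ = 1; p/q = (1·10 + 1)/(1·1 + 0) = 11/1; p² − 120·q² = 121 − 120 = 1.
  The first convergent with p² − 120·q² = 1 gives the fundamental solution (x₁, y₁) = (11, 1).
Step 2: Apply the recurrence (x_{n+1}, y_{n+1}) = (x₁x_n + 120y₁y_n, x₁y_n + y₁x_n) repeatedly.
  From (x_1, y_1) = (11, 1): x_2 = 11·11 + 120·1·1 = 241; y_2 = 11·1 + 1·11 = 22.
  From (x_2, y_2) = (241, 22): x_3 = 11·241 + 120·1·22 = 5291; y_3 = 11·22 + 1·241 = 483.
  From (x_3, y_3) = (5291, 483): x_4 = 11·5291 + 120·1·483 = 116161; y_4 = 11·483 + 1·5291 = 10604.
  From (x_4, y_4) = (116161, 10604): x_5 = 11·116161 + 120·1·10604 = 2550251; y_5 = 11·10604 + 1·116161 = 232805.
Step 3: Verify x_5² - 120·y_5² = 6503780163001 - 6503780163000 = 1 (should be 1). ✓

(x_1, y_1) = (11, 1); (x_5, y_5) = (2550251, 232805).


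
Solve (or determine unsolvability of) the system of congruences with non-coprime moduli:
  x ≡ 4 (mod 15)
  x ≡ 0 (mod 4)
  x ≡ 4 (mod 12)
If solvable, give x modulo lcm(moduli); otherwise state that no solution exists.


Moduli 15, 4, 12 are not pairwise coprime, so CRT works modulo lcm(m_i) when all pairwise compatibility conditions hold.
Pairwise compatibility: gcd(m_i, m_j) must divide a_i - a_j for every pair.
Merge one congruence at a time:
  Start: x ≡ 4 (mod 15).
  Combine with x ≡ 0 (mod 4): gcd(15, 4) = 1; 0 - 4 = -4, which IS divisible by 1, so compatible.
    Write x = 4 + 15·t and substitute into x ≡ 0 (mod 4): 15·t ≡ 0 − 4 = -4 (mod 4).
    Reduce coefficients mod 4: 3·t ≡ 0 (mod 4).
    The inverse of 3 mod 4 is 3 (since 3·3 = 9 = 2·4 + 1), so t ≡ 3·0 = 0 ≡ 0 (mod 4).
    Then x = 4 + 15·0 = 4, valid modulo lcm(15, 4) = 60: x ≡ 4 (mod 60).
  Combine with x ≡ 4 (mod 12): gcd(60, 12) = 12; 4 - 4 = 0, which IS divisible by 12, so compatible.
    Write x = 4 + 60·t and substitute into x ≡ 4 (mod 12): 60·t ≡ 4 − 4 = 0 (mod 12).
    Divide the congruence (and modulus) by g = 12: 5·t ≡ 0 (mod 1).
    Modulo 1 every t works; take t = 0.
    Then x = 4 + 60·0 = 4, valid modulo lcm(60, 12) = 60: x ≡ 4 (mod 60).
Verify: 4 mod 15 = 4, 4 mod 4 = 0, 4 mod 12 = 4.

x ≡ 4 (mod 60).


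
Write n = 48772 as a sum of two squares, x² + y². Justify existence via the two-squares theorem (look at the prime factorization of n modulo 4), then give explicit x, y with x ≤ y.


Step 1: Factor n = 48772 = 2^2 · 89 · 137.
Step 2: Check the mod-4 condition on each prime factor: 2 = 2 (special); 89 ≡ 1 (mod 4), exponent 1; 137 ≡ 1 (mod 4), exponent 1.
All primes ≡ 3 (mod 4) appear to even exponent (or don't appear), so by the two-squares theorem n IS expressible as a sum of two squares.
Step 3: Build a representation. Group n = k² · m with k = 2 and m = 89 · 137 = 12193 (a product of primes ≡ 1 (mod 4)); a representation of m scales to one of n via (k·x)² + (k·y)² = k²(x² + y²). Each prime p ≡ 1 (mod 4) is itself a sum of two squares; find a² by testing p − a² for a perfect square:
  89: 89 − 1² = 88, 89 − 2² = 85, 89 − 3² = 80, 89 − 4² = 73, 89 − 5² = 64 = 8² ⇒ 89 = 5² + 8².
  137: 137 − 1² = 136, 137 − 2² = 133, 137 − 3² = 128, 137 − 4² = 121 = 11² ⇒ 137 = 4² + 11².
  Combine using the Brahmagupta–Fibonacci identity (a² + b²)(c² + d²) = (ac − bd)² + (ad + bc)² = (ac + bd)² + (ad − bc)²:
  89 · 137 = 12193: from (5² + 8²)(4² + 11²), take (5·4 − 8·11, 5·11 + 8·4) = (20 − 88, 55 + 32) = (-68, 87); dropping signs (only squares matter) gives (68, 87); check 68² + 87² = 4624 + 7569 = 12193 ✓.
  Scale by k = 2: (2·68, 2·87) = (136, 174).
Step 4: Order so x ≤ y and verify: 136² + 174² = 18496 + 30276 = 48772 = n. ✓

n = 48772 = 136² + 174² (one valid representation with x ≤ y).


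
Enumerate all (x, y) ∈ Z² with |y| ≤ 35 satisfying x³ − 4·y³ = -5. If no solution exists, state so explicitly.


The equation is x³ - 4y³ = -5. For fixed y, x³ = 4·y³ − 5, so a solution requires the RHS to be a perfect cube.
Strategy: iterate y from -35 to 35, compute RHS = 4·y³ − 5, and check whether it is a (positive or negative) perfect cube.
Check small values of y:
  y = 0: RHS = -5 is not a perfect cube.
  y = 1: RHS = -1 = (-1)³ ⇒ x = -1 works.
  y = -1: RHS = -9 is not a perfect cube.
  y = 2: RHS = 27 = (3)³ ⇒ x = 3 works.
  y = -2: RHS = -37 is not a perfect cube.
  y = 3: RHS = 103 is not a perfect cube.
  y = -3: RHS = -113 is not a perfect cube.
Continuing the search up to |y| = 35 finds no further solutions beyond those listed.
Collected solutions: (-1, 1), (3, 2).

Solutions (with |y| ≤ 35): (-1, 1), (3, 2).


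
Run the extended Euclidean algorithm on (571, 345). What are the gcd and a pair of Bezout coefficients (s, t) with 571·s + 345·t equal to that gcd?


Euclidean algorithm on (571, 345) — divide until remainder is 0:
  571 = 1 · 345 + 226
  345 = 1 · 226 + 119
  226 = 1 · 119 + 107
  119 = 1 · 107 + 12
  107 = 8 · 12 + 11
  12 = 1 · 11 + 1
  11 = 11 · 1 + 0
gcd(571, 345) = 1.
Track Bezout coefficients alongside the remainders: start with r₀ = 571 = a·1 + b·0 (s = 1, t = 0) and r₁ = 345 = a·0 + b·1 (s = 0, t = 1); each new remainder r_{k+1} = r_{k-1} − q_k·r_k inherits s_{k+1} = s_{k-1} − q_k·s_k, t_{k+1} = t_{k-1} − q_k·t_k, so r_k = a·s_k + b·t_k at every step:
  q = 1: r = 226, s = 1 − 1·0 = 1, t = 0 − 1·1 = -1  (check: 571·1 + 345·(-1) = 226)
  q = 1: r = 119, s = 0 − 1·1 = -1, t = 1 − 1·(-1) = 2  (check: 571·(-1) + 345·2 = 119)
  q = 1: r = 107, s = 1 − 1·(-1) = 2, t = -1 − 1·2 = -3  (check: 571·2 + 345·(-3) = 107)
  q = 1: r = 12, s = -1 − 1·2 = -3, t = 2 − 1·(-3) = 5  (check: 571·(-3) + 345·5 = 12)
  q = 8: r = 11, s = 2 − 8·(-3) = 26, t = -3 − 8·5 = -43  (check: 571·26 + 345·(-43) = 11)
  q = 1: r = 1, s = -3 − 1·26 = -29, t = 5 − 1·(-43) = 48  (check: 571·(-29) + 345·48 = 1)
The row with r = 1 (the gcd) gives the Bezout coefficients s = -29, t = 48.
Result: 571 · (-29) + 345 · (48) = 1.

gcd(571, 345) = 1; s = -29, t = 48 (check: 571·(-29) + 345·48 = 1).


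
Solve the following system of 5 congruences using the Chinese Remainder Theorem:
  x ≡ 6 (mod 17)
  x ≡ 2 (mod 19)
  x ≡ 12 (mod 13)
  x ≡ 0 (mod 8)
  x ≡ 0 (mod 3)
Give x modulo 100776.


Product of moduli M = 17 · 19 · 13 · 8 · 3 = 100776.
Merge one congruence at a time:
  Start: x ≡ 6 (mod 17).
  Combine with x ≡ 2 (mod 19); new modulus lcm = 323.
    Write x = 6 + 17·t and substitute into x ≡ 2 (mod 19): 17·t ≡ 2 − 6 = -4 (mod 19).
    Reduce coefficients mod 19: 17·t ≡ 15 (mod 19).
    The inverse of 17 mod 19 is 9 (since 17·9 = 153 = 8·19 + 1), so t ≡ 9·15 = 135 ≡ 2 (mod 19).
    Then x = 6 + 17·2 = 40, valid modulo lcm(17, 19) = 323: x ≡ 40 (mod 323).
  Combine with x ≡ 12 (mod 13); new modulus lcm = 4199.
    Write x = 40 + 323·t and substitute into x ≡ 12 (mod 13): 323·t ≡ 12 − 40 = -28 (mod 13).
    Reduce coefficients mod 13: 11·t ≡ 11 (mod 13).
    The inverse of 11 mod 13 is 6 (since 11·6 = 66 = 5·13 + 1), so t ≡ 6·11 = 66 ≡ 1 (mod 13).
    Then x = 40 + 323·1 = 363, valid modulo lcm(323, 13) = 4199: x ≡ 363 (mod 4199).
  Combine with x ≡ 0 (mod 8); new modulus lcm = 33592.
    Write x = 363 + 4199·t and substitute into x ≡ 0 (mod 8): 4199·t ≡ 0 − 363 = -363 (mod 8).
    Reduce coefficients mod 8: 7·t ≡ 5 (mod 8).
    The inverse of 7 mod 8 is 7 (since 7·7 = 49 = 6·8 + 1), so t ≡ 7·5 = 35 ≡ 3 (mod 8).
    Then x = 363 + 4199·3 = 12960, valid modulo lcm(4199, 8) = 33592: x ≡ 12960 (mod 33592).
  Combine with x ≡ 0 (mod 3); new modulus lcm = 100776.
    Write x = 12960 + 33592·t and substitute into x ≡ 0 (mod 3): 33592·t ≡ 0 − 12960 = -12960 (mod 3).
    Reduce coefficients mod 3: 1·t ≡ 0 (mod 3).
    So t ≡ 0 (mod 3).
    Then x = 12960 + 33592·0 = 12960, valid modulo lcm(33592, 3) = 100776: x ≡ 12960 (mod 100776).
Verify against each original: 12960 mod 17 = 6, 12960 mod 19 = 2, 12960 mod 13 = 12, 12960 mod 8 = 0, 12960 mod 3 = 0.

x ≡ 12960 (mod 100776).


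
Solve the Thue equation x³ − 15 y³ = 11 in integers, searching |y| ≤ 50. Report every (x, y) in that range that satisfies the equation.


The equation is x³ - 15y³ = 11. For fixed y, x³ = 15·y³ + 11, so a solution requires the RHS to be a perfect cube.
Strategy: iterate y from -50 to 50, compute RHS = 15·y³ + 11, and check whether it is a (positive or negative) perfect cube.
Check small values of y:
  y = 0: RHS = 11 is not a perfect cube.
  y = 1: RHS = 26 is not a perfect cube.
  y = -1: RHS = -4 is not a perfect cube.
  y = 2: RHS = 131 is not a perfect cube.
  y = -2: RHS = -109 is not a perfect cube.
  y = 3: RHS = 416 is not a perfect cube.
  y = -3: RHS = -394 is not a perfect cube.
Continuing the search up to |y| = 50 finds no solutions either.
No (x, y) in the scanned range satisfies the equation.

No integer solutions with |y| ≤ 50.


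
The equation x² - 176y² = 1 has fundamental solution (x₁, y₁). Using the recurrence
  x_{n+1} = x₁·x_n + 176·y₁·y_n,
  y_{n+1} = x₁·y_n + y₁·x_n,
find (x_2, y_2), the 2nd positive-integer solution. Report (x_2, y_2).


Step 1: Find the fundamental solution (x₁, y₁) of x² - 176y² = 1.
  Expand √176 as a continued fraction. a₀ = ⌊√176⌋ = 13; iterate m_{k+1} = d_k·a_k − m_k, d_{k+1} = (176 − m_{k+1}²)/d_k, a_{k+1} = ⌊(a₀ + m_{k+1})/d_{k+1}⌋ (starting m₀ = 0, d₀ = 1), with convergents p_k = a_k·p_{k-1} + p_{k-2}, q_k = a_k·q_{k-1} + q_{k-2} (p₋₁ = 1, q₋₁ = 0):
  k = 0: a₀ = 13; p₀/q₀ = 13/1; p₀² − 176·q₀² = 169 − 176 = -7.
  k = 1: m = 13, d = 7, a = ⌊(13 + 13)/7⌋ = 3; p/q = (3·13 + 1)/(3·1 + 0) = 40/3; p² − 176·q² = 1600 − 1584 = 16.
  k = 2: m = 8, d = 16, a = ⌊(13 + 8)/16⌋ = 1; p/q = (1·40 + 13)/(1·3 + 1) = 53/4; p² − 176·q² = 2809 − 2816 = -7.
  k = 3: m = 8, d = 7, a = ⌊(13 + 8)/7⌋ = 3; p/q = (3·53 + 40)/(3·4 + 3) = 199/15; p² − 176·q² = 39601 − 39600 = 1.
  The first convergent with p² − 176·q² = 1 gives the fundamental solution (x₁, y₁) = (199, 15).
Step 2: Apply the recurrence (x_{n+1}, y_{n+1}) = (x₁x_n + 176y₁y_n, x₁y_n + y₁x_n) repeatedly.
  From (x_1, y_1) = (199, 15): x_2 = 199·199 + 176·15·15 = 79201; y_2 = 199·15 + 15·199 = 5970.
Step 3: Verify x_2² - 176·y_2² = 6272798401 - 6272798400 = 1 (should be 1). ✓

(x_1, y_1) = (199, 15); (x_2, y_2) = (79201, 5970).


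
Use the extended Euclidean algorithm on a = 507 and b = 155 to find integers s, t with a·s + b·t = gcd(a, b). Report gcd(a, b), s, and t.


Euclidean algorithm on (507, 155) — divide until remainder is 0:
  507 = 3 · 155 + 42
  155 = 3 · 42 + 29
  42 = 1 · 29 + 13
  29 = 2 · 13 + 3
  13 = 4 · 3 + 1
  3 = 3 · 1 + 0
gcd(507, 155) = 1.
Track Bezout coefficients alongside the remainders: start with r₀ = 507 = a·1 + b·0 (s = 1, t = 0) and r₁ = 155 = a·0 + b·1 (s = 0, t = 1); each new remainder r_{k+1} = r_{k-1} − q_k·r_k inherits s_{k+1} = s_{k-1} − q_k·s_k, t_{k+1} = t_{k-1} − q_k·t_k, so r_k = a·s_k + b·t_k at every step:
  q = 3: r = 42, s = 1 − 3·0 = 1, t = 0 − 3·1 = -3  (check: 507·1 + 155·(-3) = 42)
  q = 3: r = 29, s = 0 − 3·1 = -3, t = 1 − 3·(-3) = 10  (check: 507·(-3) + 155·10 = 29)
  q = 1: r = 13, s = 1 − 1·(-3) = 4, t = -3 − 1·10 = -13  (check: 507·4 + 155·(-13) = 13)
  q = 2: r = 3, s = -3 − 2·4 = -11, t = 10 − 2·(-13) = 36  (check: 507·(-11) + 155·36 = 3)
  q = 4: r = 1, s = 4 − 4·(-11) = 48, t = -13 − 4·36 = -157  (check: 507·48 + 155·(-157) = 1)
The row with r = 1 (the gcd) gives the Bezout coefficients s = 48, t = -157.
Result: 507 · (48) + 155 · (-157) = 1.

gcd(507, 155) = 1; s = 48, t = -157 (check: 507·48 + 155·(-157) = 1).


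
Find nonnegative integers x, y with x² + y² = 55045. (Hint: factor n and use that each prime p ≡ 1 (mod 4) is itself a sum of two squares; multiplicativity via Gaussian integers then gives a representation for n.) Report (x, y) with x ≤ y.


Step 1: Factor n = 55045 = 5 · 101 · 109.
Step 2: Check the mod-4 condition on each prime factor: 5 ≡ 1 (mod 4), exponent 1; 101 ≡ 1 (mod 4), exponent 1; 109 ≡ 1 (mod 4), exponent 1.
All primes ≡ 3 (mod 4) appear to even exponent (or don't appear), so by the two-squares theorem n IS expressible as a sum of two squares.
Step 3: Build a representation. Here n = 5 · 101 · 109 is a product of primes ≡ 1 (mod 4). Each prime p ≡ 1 (mod 4) is itself a sum of two squares; find a² by testing p − a² for a perfect square:
  5: 5 − 1² = 4 = 2² ⇒ 5 = 1² + 2².
  101: 101 − 1² = 100 = 10² ⇒ 101 = 1² + 10².
  109: 109 − 1² = 108, 109 − 2² = 105, 109 − 3² = 100 = 10² ⇒ 109 = 3² + 10².
  Combine using the Brahmagupta–Fibonacci identity (a² + b²)(c² + d²) = (ac − bd)² + (ad + bc)² = (ac + bd)² + (ad − bc)²:
  5 · 101 = 505: from (1² + 2²)(1² + 10²), take (1·1 − 2·10, 1·10 + 2·1) = (1 − 20, 10 + 2) = (-19, 12); dropping signs (only squares matter) gives (19, 12); check 19² + 12² = 361 + 144 = 505 ✓.
  505 · 109 = 55045: from (19² + 12²)(3² + 10²), take (19·3 − 12·10, 19·10 + 12·3) = (57 − 120, 190 + 36) = (-63, 226); dropping signs (only squares matter) gives (63, 226); check 63² + 226² = 3969 + 51076 = 55045 ✓.
Step 4: Order so x ≤ y and verify: 63² + 226² = 3969 + 51076 = 55045 = n. ✓

n = 55045 = 63² + 226² (one valid representation with x ≤ y).


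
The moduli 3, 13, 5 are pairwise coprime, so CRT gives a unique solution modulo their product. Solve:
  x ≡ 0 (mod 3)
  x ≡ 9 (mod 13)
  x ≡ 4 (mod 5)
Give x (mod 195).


Moduli 3, 13, 5 are pairwise coprime; by CRT there is a unique solution modulo M = 3 · 13 · 5 = 195.
Solve pairwise, accumulating the modulus:
  Start with x ≡ 0 (mod 3).
  Combine with x ≡ 9 (mod 13): since gcd(3, 13) = 1, we get a unique residue mod 39.
    Write x = 0 + 3·t and substitute into x ≡ 9 (mod 13): 3·t ≡ 9 − 0 = 9 (mod 13).
    The inverse of 3 mod 13 is 9 (since 3·9 = 27 = 2·13 + 1), so t ≡ 9·9 = 81 ≡ 3 (mod 13).
    Then x = 0 + 3·3 = 9, valid modulo lcm(3, 13) = 39: x ≡ 9 (mod 39).
  Combine with x ≡ 4 (mod 5): since gcd(39, 5) = 1, we get a unique residue mod 195.
    Write x = 9 + 39·t and substitute into x ≡ 4 (mod 5): 39·t ≡ 4 − 9 = -5 (mod 5).
    Reduce coefficients mod 5: 4·t ≡ 0 (mod 5).
    The inverse of 4 mod 5 is 4 (since 4·4 = 16 = 3·5 + 1), so t ≡ 4·0 = 0 ≡ 0 (mod 5).
    Then x = 9 + 39·0 = 9, valid modulo lcm(39, 5) = 195: x ≡ 9 (mod 195).
Verify: 9 mod 3 = 0 ✓, 9 mod 13 = 9 ✓, 9 mod 5 = 4 ✓.

x ≡ 9 (mod 195).


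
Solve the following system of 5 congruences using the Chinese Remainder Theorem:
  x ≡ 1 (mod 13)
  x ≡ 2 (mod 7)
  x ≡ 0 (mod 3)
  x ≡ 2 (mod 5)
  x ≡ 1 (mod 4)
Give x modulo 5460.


Product of moduli M = 13 · 7 · 3 · 5 · 4 = 5460.
Merge one congruence at a time:
  Start: x ≡ 1 (mod 13).
  Combine with x ≡ 2 (mod 7); new modulus lcm = 91.
    Write x = 1 + 13·t and substitute into x ≡ 2 (mod 7): 13·t ≡ 2 − 1 = 1 (mod 7).
    Reduce coefficients mod 7: 6·t ≡ 1 (mod 7).
    The inverse of 6 mod 7 is 6 (since 6·6 = 36 = 5·7 + 1), so t ≡ 6·1 = 6 ≡ 6 (mod 7).
    Then x = 1 + 13·6 = 79, valid modulo lcm(13, 7) = 91: x ≡ 79 (mod 91).
  Combine with x ≡ 0 (mod 3); new modulus lcm = 273.
    Write x = 79 + 91·t and substitute into x ≡ 0 (mod 3): 91·t ≡ 0 − 79 = -79 (mod 3).
    Reduce coefficients mod 3: 1·t ≡ 2 (mod 3).
    So t ≡ 2 (mod 3).
    Then x = 79 + 91·2 = 261, valid modulo lcm(91, 3) = 273: x ≡ 261 (mod 273).
  Combine with x ≡ 2 (mod 5); new modulus lcm = 1365.
    Write x = 261 + 273·t and substitute into x ≡ 2 (mod 5): 273·t ≡ 2 − 261 = -259 (mod 5).
    Reduce coefficients mod 5: 3·t ≡ 1 (mod 5).
    The inverse of 3 mod 5 is 2 (since 3·2 = 6 = 1·5 + 1), so t ≡ 2·1 = 2 ≡ 2 (mod 5).
    Then x = 261 + 273·2 = 807, valid modulo lcm(273, 5) = 1365: x ≡ 807 (mod 1365).
  Combine with x ≡ 1 (mod 4); new modulus lcm = 5460.
    Write x = 807 + 1365·t and substitute into x ≡ 1 (mod 4): 1365·t ≡ 1 − 807 = -806 (mod 4).
    Reduce coefficients mod 4: 1·t ≡ 2 (mod 4).
    So t ≡ 2 (mod 4).
    Then x = 807 + 1365·2 = 3537, valid modulo lcm(1365, 4) = 5460: x ≡ 3537 (mod 5460).
Verify against each original: 3537 mod 13 = 1, 3537 mod 7 = 2, 3537 mod 3 = 0, 3537 mod 5 = 2, 3537 mod 4 = 1.

x ≡ 3537 (mod 5460).
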